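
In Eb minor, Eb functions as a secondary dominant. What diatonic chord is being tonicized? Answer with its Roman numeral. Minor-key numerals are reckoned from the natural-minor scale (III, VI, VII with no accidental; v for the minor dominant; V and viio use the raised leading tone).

iv

The chord is a major triad on Eb.
A dominant resolves down a perfect fifth: Eb → Ab. In Eb minor, Ab is scale degree 4, i.e. iv.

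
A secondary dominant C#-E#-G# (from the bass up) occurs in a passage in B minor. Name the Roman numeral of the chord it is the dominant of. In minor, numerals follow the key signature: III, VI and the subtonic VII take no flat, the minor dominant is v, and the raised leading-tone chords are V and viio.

V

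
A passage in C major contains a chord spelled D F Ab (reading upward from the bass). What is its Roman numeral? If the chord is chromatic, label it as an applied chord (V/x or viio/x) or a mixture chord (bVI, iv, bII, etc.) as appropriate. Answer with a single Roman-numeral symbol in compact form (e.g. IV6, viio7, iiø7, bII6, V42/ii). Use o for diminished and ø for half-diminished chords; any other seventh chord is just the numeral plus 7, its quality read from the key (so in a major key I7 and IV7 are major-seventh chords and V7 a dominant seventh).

iio

The pitches D-F-Ab form a diminished triad rooted on D.
D is the second degree of C major. This is the diminished supertonic triad, borrowed from the parallel minor.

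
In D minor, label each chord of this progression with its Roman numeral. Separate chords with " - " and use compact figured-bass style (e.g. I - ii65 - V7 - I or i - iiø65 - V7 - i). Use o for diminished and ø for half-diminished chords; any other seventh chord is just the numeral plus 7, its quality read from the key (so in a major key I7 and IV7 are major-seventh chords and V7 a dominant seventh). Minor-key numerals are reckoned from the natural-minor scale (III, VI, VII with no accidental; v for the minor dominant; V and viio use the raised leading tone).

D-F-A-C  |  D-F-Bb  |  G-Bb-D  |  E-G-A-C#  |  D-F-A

D-F-A-C: root D is the tonic; minor seventh chord there is i7.
D-F-Bb: root Bb is the submediant; major triad there is VI6.
G-Bb-D: minor triad on G = scale degree 4 → iv.
E-G-A-C#: dominant seventh chord on A = scale degree 5 → V43.
D-F-A: minor triad on D = scale degree 1 → i.

i7 - VI6 - iv - V43 - i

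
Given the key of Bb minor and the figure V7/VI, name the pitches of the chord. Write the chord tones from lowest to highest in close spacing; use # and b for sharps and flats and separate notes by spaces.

Db F Ab Cb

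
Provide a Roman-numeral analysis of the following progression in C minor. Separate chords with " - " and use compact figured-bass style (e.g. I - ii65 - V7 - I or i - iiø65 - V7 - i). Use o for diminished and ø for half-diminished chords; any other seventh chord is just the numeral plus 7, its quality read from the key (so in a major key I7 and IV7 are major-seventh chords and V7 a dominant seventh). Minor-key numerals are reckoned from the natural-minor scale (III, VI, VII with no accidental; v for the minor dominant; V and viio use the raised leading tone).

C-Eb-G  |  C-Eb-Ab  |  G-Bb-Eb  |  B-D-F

i - VI6 - III6 - viio

C-Eb-G: minor triad on C = scale degree 1 → i.
C-Eb-Ab has root Ab, degree 6 in C minor, so VI6.
G-Bb-Eb: major triad on Eb = scale degree 3 → III6.
B-D-F has root B, degree 7 in C minor, so viio.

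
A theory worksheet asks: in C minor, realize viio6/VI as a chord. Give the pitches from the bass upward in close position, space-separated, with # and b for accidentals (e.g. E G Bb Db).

Bb Db G

The slash marks an applied leading-tone chord: viio of VI. In C minor, VI is Ab, so the leading tone to it is G, a half step below.
Building a diminished triad on G gives G-Bb-Db.
The figured bass 6 indicates first inversion, placing the third (Bb) in the bass: Bb-Db-G.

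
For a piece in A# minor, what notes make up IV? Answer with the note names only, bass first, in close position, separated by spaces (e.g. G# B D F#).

D# F## A#

Scale degree 4 in A# minor is D#; here the chord built on it is altered to a major triad. IV is the major subdominant, borrowed from the parallel major.
So the chord is D#-F##-A#, a major triad.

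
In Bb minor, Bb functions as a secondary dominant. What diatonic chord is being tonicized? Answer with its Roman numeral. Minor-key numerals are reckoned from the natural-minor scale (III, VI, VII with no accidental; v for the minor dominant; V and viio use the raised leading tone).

The chord is a major triad on Bb.
A dominant resolves down a perfect fifth: Bb → Eb. In Bb minor, Eb is scale degree 4, i.e. iv.

iv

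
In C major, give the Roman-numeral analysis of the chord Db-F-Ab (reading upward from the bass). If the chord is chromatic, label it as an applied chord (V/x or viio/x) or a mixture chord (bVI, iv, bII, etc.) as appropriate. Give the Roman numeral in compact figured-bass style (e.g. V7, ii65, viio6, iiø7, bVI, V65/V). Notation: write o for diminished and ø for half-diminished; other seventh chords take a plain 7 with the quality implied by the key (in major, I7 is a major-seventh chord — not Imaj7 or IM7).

bII

The pitches Db-F-Ab form a major triad rooted on Db.
Db is the lowered second degree of C major (diatonic 2 would be D). This is the Neapolitan chord — a major triad on the lowered second degree.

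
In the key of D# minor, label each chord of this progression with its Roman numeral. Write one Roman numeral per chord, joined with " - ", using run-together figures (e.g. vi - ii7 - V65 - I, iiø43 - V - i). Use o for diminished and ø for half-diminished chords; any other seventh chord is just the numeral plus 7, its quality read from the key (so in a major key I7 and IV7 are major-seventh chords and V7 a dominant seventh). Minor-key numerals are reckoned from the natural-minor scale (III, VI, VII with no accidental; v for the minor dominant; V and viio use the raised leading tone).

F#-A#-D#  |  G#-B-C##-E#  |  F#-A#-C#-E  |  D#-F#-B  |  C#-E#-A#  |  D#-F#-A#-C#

i6 - viio43 - V7/VI - VI6 - v6 - i7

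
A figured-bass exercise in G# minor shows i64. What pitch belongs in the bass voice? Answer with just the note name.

i in G# minor has root G#; the chord is G#-B-D#.
The figure 64 means second inversion — the fifth is in the bass.

D#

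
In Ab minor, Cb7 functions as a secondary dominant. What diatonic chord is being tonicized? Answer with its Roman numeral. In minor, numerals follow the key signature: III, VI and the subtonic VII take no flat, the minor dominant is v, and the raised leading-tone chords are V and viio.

VI

The chord is a dominant seventh chord on Cb.
A dominant resolves down a perfect fifth: Cb → Fb. In Ab minor, Fb is scale degree 6, i.e. VI.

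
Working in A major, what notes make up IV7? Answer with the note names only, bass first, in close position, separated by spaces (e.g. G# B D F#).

D F# A C#

The numeral's case and figure indicate a major seventh chord. In A major its root, scale degree 4, is D.
Stacking thirds from D gives D-F#-A-C#.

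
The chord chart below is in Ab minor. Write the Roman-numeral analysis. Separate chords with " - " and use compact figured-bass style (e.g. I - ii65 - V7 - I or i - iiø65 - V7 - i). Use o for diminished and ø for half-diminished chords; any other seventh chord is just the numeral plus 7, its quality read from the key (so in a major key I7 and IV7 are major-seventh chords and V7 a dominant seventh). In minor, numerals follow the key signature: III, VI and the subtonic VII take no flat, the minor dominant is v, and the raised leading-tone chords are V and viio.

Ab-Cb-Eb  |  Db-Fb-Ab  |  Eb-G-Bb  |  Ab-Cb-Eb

i - iv - V - i

Ab-Cb-Eb has root Ab, degree 1 in Ab minor, so i.
Db-Fb-Ab has root Db, degree 4 in Ab minor, so iv.
Eb-G-Bb has root Eb, degree 5 in Ab minor, so V.
Ab-Cb-Eb: minor triad on Ab = scale degree 1 → i.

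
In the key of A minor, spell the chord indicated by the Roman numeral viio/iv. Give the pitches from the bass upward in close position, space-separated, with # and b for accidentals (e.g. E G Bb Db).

The slash marks an applied leading-tone chord: viio of iv. In A minor, iv is D, so the leading tone to it is C#, a half step below.
Building a diminished triad on C# gives C#-E-G.

C# E G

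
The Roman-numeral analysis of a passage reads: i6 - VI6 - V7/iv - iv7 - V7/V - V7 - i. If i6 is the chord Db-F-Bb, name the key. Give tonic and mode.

Bb minor

The anchor chord is a minor triad on Bb, labeled i6.
If Bb is scale degree 1 and the mode makes that degree carry a minor triad, the tonic is Bb and the mode is minor.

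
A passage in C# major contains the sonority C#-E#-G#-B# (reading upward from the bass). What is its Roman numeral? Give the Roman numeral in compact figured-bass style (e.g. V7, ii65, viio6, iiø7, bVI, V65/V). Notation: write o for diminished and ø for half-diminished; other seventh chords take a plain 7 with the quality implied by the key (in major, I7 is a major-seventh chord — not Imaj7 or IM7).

Stacked in thirds the chord is C#-E#-G#-B#: a major seventh chord on C#.
C# is scale degree 1 in C# major, and a major seventh chord on that degree is written I7.

I7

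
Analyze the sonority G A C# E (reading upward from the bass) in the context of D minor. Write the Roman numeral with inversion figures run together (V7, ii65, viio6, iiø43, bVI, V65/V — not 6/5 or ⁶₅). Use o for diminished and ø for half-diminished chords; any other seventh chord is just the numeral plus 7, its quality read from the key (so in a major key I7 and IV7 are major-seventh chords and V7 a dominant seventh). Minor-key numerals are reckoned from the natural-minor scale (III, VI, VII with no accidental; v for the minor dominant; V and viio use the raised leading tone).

Stacked in thirds the chord is A-C#-E-G: a dominant seventh chord on A.
A is scale degree 5 in D minor, and a dominant seventh chord on that degree is written V7.
With G in the bass the chord is in third inversion, so the figured bass is 42.

V42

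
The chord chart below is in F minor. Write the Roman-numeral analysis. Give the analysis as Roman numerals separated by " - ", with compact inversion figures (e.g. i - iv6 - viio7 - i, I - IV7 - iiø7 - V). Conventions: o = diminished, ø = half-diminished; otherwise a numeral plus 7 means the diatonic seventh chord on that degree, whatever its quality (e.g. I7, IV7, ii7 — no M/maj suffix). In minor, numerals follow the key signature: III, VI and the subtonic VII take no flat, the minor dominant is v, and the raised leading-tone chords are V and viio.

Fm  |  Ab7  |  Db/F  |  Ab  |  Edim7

i - V7/VI - VI6 - III - viio7

Fm has root F, degree 1 in F minor, so i.
Ab7: a dominant seventh chord on Ab, the applied dominant of VI → V7/VI.
Db/F: root Db is the submediant; major triad there is VI6.
Ab: major triad on Ab = scale degree 3 → III.
Edim7: root E is the leading tone; fully diminished seventh chord there is viio7.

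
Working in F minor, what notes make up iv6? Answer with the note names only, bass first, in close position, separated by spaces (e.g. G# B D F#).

The numeral's case and figure indicate a minor triad. In F minor its root, scale degree 4, is Bb.
Stacking thirds from Bb gives Bb-Db-F.
With the 6 figure the chord is in first inversion; from the bass Db upward in close position it reads Db-F-Bb.

Db F Bb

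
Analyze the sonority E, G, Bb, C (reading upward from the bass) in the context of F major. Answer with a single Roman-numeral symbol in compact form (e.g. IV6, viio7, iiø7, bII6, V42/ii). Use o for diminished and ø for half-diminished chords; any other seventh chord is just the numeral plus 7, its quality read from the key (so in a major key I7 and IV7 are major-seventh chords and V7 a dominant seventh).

The pitches C-E-G-Bb form a dominant seventh chord rooted on C.
C is scale degree 5 in F major, and a dominant seventh chord on that degree is written V7.
With E in the bass the chord is in first inversion, so the figured bass is 65.

V65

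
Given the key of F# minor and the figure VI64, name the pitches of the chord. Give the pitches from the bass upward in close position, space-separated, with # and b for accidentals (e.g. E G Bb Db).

A D F#

In F# minor, scale degree 6 is D, and the diatonic chord built there is a major triad.
That chord is spelled D-F#-A.
The figured bass 64 indicates second inversion, placing the fifth (A) in the bass: A-D-F#.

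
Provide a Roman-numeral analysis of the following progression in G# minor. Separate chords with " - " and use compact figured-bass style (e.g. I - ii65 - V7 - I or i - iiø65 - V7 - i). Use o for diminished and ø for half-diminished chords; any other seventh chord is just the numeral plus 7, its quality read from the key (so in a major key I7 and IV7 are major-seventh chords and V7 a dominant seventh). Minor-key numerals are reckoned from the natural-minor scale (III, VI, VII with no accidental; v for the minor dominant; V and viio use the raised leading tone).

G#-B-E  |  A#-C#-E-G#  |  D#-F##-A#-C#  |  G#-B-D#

VI6 - iiø7 - V7 - i

G#-B-E: major triad on E = scale degree 6 → VI6.
A#-C#-E-G#: root A# is the supertonic; half-diminished seventh chord there is iiø7.
D#-F##-A#-C# has root D#, degree 5 in G# minor, so V7.
G#-B-D#: minor triad on G# = scale degree 1 → i.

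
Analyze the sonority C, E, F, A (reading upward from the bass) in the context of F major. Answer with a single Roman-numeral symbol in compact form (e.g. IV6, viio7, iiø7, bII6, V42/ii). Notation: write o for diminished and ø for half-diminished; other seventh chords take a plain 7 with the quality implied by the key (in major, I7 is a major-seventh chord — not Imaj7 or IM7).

I43

The pitches F-A-C-E form a major seventh chord rooted on F.
F is scale degree 1 in F major, and a major seventh chord on that degree is written I7.
With C in the bass the chord is in second inversion, so the figured bass is 43.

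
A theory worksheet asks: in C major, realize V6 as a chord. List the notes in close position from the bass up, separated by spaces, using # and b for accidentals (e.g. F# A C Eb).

The numeral's case and figure indicate a major triad. In C major its root, the fifth degree, is G.
That chord is spelled G-B-D.
The figured bass 6 indicates first inversion, placing the third (B) in the bass: B-D-G.

B D G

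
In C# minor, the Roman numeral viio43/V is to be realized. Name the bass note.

The applied chord viio43/V is rooted on F##: F##-A#-C#-E.
The figure 43 means second inversion — the fifth is in the bass.

C#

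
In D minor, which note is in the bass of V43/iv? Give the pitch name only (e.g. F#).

A

The applied chord V43/iv is rooted on D: D-F#-A-C.
The figure 43 means second inversion — the fifth is in the bass.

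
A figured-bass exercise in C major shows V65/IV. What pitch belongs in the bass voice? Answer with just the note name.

The applied chord V65/IV is rooted on C: C-E-G-Bb.
The figure 65 means first inversion — the third is in the bass.

E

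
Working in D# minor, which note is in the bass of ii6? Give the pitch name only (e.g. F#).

ii in D# minor has root E#; the chord is E#-G#-B#.
The figure 6 means first inversion — the third is in the bass.

G#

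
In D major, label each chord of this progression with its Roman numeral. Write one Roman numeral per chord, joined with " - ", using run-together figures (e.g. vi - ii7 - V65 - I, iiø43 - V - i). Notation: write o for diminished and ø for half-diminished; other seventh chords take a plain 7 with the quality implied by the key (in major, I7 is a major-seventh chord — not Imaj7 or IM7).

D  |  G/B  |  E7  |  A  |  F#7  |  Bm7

I - IV6 - V7/V - V - V7/vi - vi7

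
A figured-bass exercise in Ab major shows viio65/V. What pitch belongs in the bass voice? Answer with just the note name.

F

The applied chord viio65/V is rooted on D: D-F-Ab-Cb.
The figure 65 means first inversion — the third is in the bass.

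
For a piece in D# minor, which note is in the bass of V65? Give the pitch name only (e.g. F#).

C##

V in D# minor has root A#; the chord is A#-C##-E#-G#.
The figure 65 means first inversion — the third is in the bass.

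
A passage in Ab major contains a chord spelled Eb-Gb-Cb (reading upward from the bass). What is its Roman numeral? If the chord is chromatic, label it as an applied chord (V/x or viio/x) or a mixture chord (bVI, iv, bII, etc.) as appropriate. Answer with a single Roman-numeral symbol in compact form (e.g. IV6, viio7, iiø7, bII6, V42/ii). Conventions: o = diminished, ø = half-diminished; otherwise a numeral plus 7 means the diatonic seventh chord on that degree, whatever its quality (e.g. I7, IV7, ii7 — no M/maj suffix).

bIII6

Stacked in thirds the chord is Cb-Eb-Gb: a major triad on Cb.
Cb is the lowered third degree of Ab major (diatonic 3 would be C). This is a major triad on the lowered third degree, borrowed from the parallel minor.
With Eb in the bass the chord is in first inversion, so the figured bass is 6.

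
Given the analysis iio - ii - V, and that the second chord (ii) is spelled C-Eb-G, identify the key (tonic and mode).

Bb major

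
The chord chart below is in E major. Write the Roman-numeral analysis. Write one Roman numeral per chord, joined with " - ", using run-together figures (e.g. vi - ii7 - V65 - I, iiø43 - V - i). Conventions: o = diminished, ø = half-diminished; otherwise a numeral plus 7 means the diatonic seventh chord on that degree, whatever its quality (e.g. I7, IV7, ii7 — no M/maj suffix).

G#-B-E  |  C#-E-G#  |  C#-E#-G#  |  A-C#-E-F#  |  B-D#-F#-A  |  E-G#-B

G#-B-E: root E is the tonic; major triad there is I6.
C#-E-G#: root C# is the submediant; minor triad there is vi.
C#-E#-G# is the secondary dominant of ii (major triad on C#): V/ii.
A-C#-E-F#: minor seventh chord on F# = scale degree 2 → ii65.
B-D#-F#-A has root B, degree 5 in E major, so V7.
E-G#-B: major triad on E = scale degree 1 → I.

I6 - vi - V/ii - ii65 - V7 - I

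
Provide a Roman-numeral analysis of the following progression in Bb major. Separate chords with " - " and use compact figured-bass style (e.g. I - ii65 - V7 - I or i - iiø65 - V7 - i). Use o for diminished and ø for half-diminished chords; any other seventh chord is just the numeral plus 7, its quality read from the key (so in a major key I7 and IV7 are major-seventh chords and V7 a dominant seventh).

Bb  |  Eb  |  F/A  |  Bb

Bb: root Bb is the tonic; major triad there is I.
Eb has root Eb, degree 4 in Bb major, so IV.
F/A: major triad on F = scale degree 5 → V6.
Bb: root Bb is the tonic; major triad there is I.

I - IV - V6 - I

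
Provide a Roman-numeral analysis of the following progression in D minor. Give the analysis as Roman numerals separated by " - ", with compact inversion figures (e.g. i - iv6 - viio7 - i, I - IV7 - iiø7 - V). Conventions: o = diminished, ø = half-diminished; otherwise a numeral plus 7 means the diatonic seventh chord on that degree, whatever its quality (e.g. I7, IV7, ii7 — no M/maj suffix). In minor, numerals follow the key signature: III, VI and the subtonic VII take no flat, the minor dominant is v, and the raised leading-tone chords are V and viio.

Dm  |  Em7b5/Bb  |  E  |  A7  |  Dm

i - iiø43 - V/V - V7 - i

Dm: root D is the tonic; minor triad there is i.
Em7b5/Bb: half-diminished seventh chord on E = scale degree 2 → iiø43.
E: chromatic; E is V of V, so V/V.
A7: root A is the dominant; dominant seventh chord there is V7.
Dm: minor triad on D = scale degree 1 → i.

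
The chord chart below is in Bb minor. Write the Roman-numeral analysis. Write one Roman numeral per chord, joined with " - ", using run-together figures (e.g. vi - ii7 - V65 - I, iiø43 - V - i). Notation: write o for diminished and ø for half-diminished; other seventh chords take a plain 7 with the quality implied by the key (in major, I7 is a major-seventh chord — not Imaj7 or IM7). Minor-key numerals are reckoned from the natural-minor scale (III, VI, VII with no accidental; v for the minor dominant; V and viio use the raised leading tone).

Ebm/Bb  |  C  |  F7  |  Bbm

iv64 - V/V - V7 - i

Ebm/Bb: root Eb is the subdominant; minor triad there is iv64.
C: a major triad on C, the applied dominant of V → V/V.
F7: root F is the dominant; dominant seventh chord there is V7.
Bbm: root Bb is the tonic; minor triad there is i.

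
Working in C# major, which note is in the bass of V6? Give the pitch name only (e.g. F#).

V in C# major has root G#; the chord is G#-B#-D#.
The figure 6 means first inversion — the third is in the bass.

B#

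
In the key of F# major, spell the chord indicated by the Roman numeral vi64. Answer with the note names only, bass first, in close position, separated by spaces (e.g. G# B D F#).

The numeral's case and figure indicate a minor triad. In F# major its root, the sixth degree, is D#.
Stacking thirds from D# gives D#-F#-A#.
With the 64 figure the chord is in second inversion; from the bass A# upward in close position it reads A#-D#-F#.

A# D# F#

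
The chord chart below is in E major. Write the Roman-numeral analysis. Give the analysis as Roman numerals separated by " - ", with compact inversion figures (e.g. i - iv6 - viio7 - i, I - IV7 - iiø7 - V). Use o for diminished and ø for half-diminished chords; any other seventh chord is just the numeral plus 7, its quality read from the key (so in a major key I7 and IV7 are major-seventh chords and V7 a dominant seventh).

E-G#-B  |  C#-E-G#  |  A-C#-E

I - vi - IV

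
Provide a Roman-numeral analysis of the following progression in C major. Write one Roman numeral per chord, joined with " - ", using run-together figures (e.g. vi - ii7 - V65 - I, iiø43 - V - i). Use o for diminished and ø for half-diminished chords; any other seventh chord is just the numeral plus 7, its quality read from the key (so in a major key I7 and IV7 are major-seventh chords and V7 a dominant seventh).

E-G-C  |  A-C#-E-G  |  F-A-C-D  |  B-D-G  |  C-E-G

I6 - V7/ii - ii65 - V6 - I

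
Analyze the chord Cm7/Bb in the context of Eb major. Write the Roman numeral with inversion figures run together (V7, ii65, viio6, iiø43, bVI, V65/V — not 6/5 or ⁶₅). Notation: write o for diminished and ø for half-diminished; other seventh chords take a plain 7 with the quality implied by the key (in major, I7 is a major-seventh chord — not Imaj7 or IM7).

Stacked in thirds the chord is C-Eb-G-Bb: a minor seventh chord on C.
C is scale degree 6 in Eb major, and a minor seventh chord on that degree is written vi7.
With Bb in the bass the chord is in third inversion, so the figured bass is 42.

vi42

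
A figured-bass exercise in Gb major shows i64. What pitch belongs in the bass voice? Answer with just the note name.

Db

i in Gb major has root Gb; the chord is Gb-Bbb-Db.
The figure 64 means second inversion — the fifth is in the bass.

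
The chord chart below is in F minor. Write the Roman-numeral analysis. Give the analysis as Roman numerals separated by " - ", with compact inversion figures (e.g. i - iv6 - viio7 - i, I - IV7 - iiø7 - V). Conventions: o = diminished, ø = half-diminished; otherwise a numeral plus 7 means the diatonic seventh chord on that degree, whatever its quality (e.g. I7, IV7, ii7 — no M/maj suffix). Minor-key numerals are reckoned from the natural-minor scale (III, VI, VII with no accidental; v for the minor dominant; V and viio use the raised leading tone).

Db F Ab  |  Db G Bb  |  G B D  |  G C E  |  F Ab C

Db-F-Ab: root Db is the submediant; major triad there is VI.
Db-G-Bb has root G, degree 2 in F minor, so iio64.
G-B-D is the secondary dominant of V (major triad on G): V/V.
G-C-E: major triad on C = scale degree 5 → V64.
F-Ab-C: root F is the tonic; minor triad there is i.

VI - iio64 - V/V - V64 - i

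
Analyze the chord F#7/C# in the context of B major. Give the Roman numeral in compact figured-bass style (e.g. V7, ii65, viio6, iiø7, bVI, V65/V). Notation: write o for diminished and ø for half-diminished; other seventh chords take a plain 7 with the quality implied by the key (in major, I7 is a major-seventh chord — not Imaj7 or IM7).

V43

Stacked in thirds the chord is F#-A#-C#-E: a dominant seventh chord on F#.
F# is scale degree 5 in B major, and a dominant seventh chord on that degree is written V7.
With C# in the bass the chord is in second inversion, so the figured bass is 43.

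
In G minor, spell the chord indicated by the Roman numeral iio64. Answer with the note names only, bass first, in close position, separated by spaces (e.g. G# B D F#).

The numeral's case and figure indicate a diminished triad. In G minor its root, scale degree 2, is A.
Stacking thirds from A gives A-C-Eb.
With the 64 figure the chord is in second inversion; from the bass Eb upward in close position it reads Eb-A-C.

Eb A C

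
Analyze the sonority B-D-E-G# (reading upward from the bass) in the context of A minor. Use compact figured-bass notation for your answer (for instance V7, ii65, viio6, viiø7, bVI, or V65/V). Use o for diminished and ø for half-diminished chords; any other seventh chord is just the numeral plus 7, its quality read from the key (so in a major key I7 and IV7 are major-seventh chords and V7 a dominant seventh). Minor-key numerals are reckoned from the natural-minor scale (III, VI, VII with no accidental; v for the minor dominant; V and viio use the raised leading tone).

Stacked in thirds the chord is E-G#-B-D: a dominant seventh chord on E.
In A minor, E is the dominant; the diatonic dominant seventh chord there is V7.
With B in the bass the chord is in second inversion, so the figured bass is 43.

V43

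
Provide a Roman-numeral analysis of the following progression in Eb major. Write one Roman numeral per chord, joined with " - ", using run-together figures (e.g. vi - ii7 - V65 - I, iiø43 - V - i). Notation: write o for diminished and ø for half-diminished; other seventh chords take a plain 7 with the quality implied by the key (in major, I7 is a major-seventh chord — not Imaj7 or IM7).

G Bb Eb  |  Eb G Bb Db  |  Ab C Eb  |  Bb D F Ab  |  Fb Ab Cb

G-Bb-Eb: root Eb is the tonic; major triad there is I6.
Eb-G-Bb-Db: a dominant seventh chord on Eb, the applied dominant of IV → V7/IV.
Ab-C-Eb: major triad on Ab = scale degree 4 → IV.
Bb-D-F-Ab: dominant seventh chord on Bb = scale degree 5 → V7.
Fb-Ab-Cb: Fb with this quality isn't in the key; a major triad on b2 is the Neapolitan chord, bII.

I6 - V7/IV - IV - V7 - bII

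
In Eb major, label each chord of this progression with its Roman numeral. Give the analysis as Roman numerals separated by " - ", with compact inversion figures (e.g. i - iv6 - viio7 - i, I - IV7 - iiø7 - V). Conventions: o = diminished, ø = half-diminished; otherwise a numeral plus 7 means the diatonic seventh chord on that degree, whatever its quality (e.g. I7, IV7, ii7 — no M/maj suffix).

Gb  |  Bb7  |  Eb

bIII - V7 - I

Gb: Gb with this quality isn't in the key; it's bIII, borrowed from the parallel minor.
Bb7: dominant seventh chord on Bb = scale degree 5 → V7.
Eb: root Eb is the tonic; major triad there is I.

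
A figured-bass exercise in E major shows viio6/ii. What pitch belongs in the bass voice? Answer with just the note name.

The applied chord viio6/ii is rooted on E#: E#-G#-B.
The figure 6 means first inversion — the third is in the bass.

G#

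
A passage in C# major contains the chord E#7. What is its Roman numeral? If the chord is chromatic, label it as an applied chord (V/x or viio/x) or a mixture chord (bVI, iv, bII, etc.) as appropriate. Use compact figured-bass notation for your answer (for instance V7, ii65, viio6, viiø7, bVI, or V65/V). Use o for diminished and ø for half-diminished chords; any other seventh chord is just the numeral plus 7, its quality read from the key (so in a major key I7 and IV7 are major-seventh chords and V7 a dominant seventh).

Stacked in thirds the chord is E#-G##-B#-D#: a dominant seventh chord on E#.
E# is not a diatonic chord root with this quality in C# major, but it lies a perfect fifth above A# (vi), so the chord functions as an applied dominant of vi.

V7/vi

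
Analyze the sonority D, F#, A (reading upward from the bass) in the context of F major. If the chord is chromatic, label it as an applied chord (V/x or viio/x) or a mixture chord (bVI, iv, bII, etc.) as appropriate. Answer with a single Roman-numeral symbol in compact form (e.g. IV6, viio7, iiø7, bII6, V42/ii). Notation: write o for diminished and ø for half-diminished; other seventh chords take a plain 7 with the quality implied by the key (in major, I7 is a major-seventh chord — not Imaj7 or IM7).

V/ii

The pitches D-F#-A form a major triad rooted on D.
D is not a diatonic chord root with this quality in F major, but it lies a perfect fifth above G (ii), so the chord functions as an applied dominant of ii.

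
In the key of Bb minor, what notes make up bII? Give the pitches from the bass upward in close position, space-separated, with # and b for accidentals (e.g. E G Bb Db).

Cb Eb Gb

Scale degree 2 in Bb minor is C; lowering it a half step gives Cb. bII is the Neapolitan chord — a major triad on the lowered second degree.
So the chord is Cb-Eb-Gb.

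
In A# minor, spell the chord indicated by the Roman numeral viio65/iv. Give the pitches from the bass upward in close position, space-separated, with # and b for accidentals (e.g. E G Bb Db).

E# G# B C##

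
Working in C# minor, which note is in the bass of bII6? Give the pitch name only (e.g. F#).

F#

bII in C# minor has root D; the chord is D-F#-A.
The figure 6 means first inversion — the third is in the bass.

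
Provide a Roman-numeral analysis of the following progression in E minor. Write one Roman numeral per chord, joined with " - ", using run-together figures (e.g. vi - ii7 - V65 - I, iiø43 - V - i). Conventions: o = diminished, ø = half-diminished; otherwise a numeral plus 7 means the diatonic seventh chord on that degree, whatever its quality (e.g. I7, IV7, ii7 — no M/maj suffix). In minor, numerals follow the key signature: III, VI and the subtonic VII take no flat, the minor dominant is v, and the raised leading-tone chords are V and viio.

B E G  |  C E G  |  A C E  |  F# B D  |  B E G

i64 - VI - iv - v64 - i64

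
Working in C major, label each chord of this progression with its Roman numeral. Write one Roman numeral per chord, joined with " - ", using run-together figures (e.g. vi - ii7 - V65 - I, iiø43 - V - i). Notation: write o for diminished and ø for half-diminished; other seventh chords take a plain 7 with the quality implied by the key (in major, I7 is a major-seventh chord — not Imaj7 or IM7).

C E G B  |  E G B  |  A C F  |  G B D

I7 - iii - IV6 - V

C-E-G-B: major seventh chord on C = scale degree 1 → I7.
E-G-B has root E, degree 3 in C major, so iii.
A-C-F: major triad on F = scale degree 4 → IV6.
G-B-D: major triad on G = scale degree 5 → V.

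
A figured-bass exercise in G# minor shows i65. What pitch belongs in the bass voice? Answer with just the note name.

i in G# minor has root G#; the chord is G#-B-D#-F#.
The figure 65 means first inversion — the third is in the bass.

B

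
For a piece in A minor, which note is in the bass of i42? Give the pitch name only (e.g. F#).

i in A minor has root A; the chord is A-C-E-G.
The figure 42 means third inversion — the seventh is in the bass.

G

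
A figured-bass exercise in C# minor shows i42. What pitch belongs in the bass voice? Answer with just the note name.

B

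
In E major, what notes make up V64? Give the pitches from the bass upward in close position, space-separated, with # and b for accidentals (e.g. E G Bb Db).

The numeral's case and figure indicate a major triad. In E major its root, the fifth degree, is B.
Stacking thirds from B gives B-D#-F#.
With the 64 figure the chord is in second inversion; from the bass F# upward in close position it reads F#-B-D#.

F# B D#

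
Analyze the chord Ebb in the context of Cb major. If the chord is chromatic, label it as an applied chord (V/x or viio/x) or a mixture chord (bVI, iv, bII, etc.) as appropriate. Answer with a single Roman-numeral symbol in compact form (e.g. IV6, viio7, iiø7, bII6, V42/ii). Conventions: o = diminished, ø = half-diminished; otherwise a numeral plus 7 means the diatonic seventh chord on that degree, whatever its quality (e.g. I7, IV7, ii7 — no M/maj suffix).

Stacked in thirds the chord is Ebb-Gb-Bbb: a major triad on Ebb.
Ebb is the lowered third degree of Cb major (diatonic 3 would be Eb). This is a major triad on the lowered third degree, borrowed from the parallel minor.

bIII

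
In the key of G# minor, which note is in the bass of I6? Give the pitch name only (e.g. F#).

B#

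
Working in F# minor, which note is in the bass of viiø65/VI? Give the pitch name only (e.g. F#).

E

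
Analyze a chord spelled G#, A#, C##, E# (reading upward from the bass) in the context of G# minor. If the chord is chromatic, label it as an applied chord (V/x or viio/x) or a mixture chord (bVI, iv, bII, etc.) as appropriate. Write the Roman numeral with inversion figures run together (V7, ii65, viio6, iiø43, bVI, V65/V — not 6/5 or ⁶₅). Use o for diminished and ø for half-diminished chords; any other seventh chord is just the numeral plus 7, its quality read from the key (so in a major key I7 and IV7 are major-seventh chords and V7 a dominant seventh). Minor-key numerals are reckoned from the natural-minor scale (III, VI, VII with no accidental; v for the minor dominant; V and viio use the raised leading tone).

Stacked in thirds the chord is A#-C##-E#-G#: a dominant seventh chord on A#.
A# is not a diatonic chord root with this quality in G# minor, but it lies a perfect fifth above D# (V), so the chord functions as an applied dominant of V.
With G# in the bass the chord is in third inversion, so the figured bass is 42.

V42/V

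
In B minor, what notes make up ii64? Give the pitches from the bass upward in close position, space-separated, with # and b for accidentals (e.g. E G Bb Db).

G# C# E

Scale degree 2 in B minor is C#; here the chord built on it is altered to a minor triad. ii64 is the minor supertonic, borrowed from the parallel major (the Dorian ii).
So the chord is C#-E-G#, a minor triad.
With the 64 figure the chord is in second inversion; from the bass G# upward in close position it reads G#-C#-E.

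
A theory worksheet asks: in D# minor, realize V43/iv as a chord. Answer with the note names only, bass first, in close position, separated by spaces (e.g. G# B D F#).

The slash means an applied dominant: we want the dominant of iv. In D# minor, iv is G# minor, and its dominant is built on D#.
Building a dominant seventh chord on D# gives D#-F##-A#-C#.
With the 43 figure the chord is in second inversion; from the bass A# upward in close position it reads A#-C#-D#-F##.

A# C# D# F##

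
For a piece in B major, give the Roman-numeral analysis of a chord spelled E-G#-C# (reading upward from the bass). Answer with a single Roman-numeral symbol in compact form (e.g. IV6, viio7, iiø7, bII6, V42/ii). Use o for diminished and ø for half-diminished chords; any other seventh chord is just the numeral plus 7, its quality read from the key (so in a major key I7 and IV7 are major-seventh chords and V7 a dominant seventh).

ii6

The pitches C#-E-G# form a minor triad rooted on C#.
C# is scale degree 2 in B major, and a minor triad on that degree is written ii.
With E in the bass the chord is in first inversion, so the figured bass is 6.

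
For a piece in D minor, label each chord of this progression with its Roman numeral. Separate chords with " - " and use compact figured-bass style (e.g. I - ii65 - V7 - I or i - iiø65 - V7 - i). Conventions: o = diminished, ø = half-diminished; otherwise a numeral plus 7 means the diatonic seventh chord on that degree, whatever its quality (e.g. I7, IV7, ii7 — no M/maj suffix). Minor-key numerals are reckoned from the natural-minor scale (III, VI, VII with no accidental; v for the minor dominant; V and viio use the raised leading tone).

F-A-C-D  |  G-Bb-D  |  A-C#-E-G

F-A-C-D: root D is the tonic; minor seventh chord there is i65.
G-Bb-D: root G is the subdominant; minor triad there is iv.
A-C#-E-G has root A, degree 5 in D minor, so V7.

i65 - iv - V7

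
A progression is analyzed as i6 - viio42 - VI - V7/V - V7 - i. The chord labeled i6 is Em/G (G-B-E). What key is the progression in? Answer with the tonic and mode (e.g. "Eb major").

i6 is given as G-B-E — a minor triad with root E.
If E is scale degree 1 and the mode makes that degree carry a minor triad, the tonic is E and the mode is minor.

E minor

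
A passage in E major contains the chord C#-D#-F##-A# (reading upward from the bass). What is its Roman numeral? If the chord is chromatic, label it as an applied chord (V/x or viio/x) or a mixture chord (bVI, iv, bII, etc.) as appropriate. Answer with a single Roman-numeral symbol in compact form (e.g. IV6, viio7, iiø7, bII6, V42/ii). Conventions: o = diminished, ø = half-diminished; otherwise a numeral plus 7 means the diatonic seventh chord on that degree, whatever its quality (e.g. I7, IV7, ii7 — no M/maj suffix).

V42/iii

The pitches D#-F##-A#-C# form a dominant seventh chord rooted on D#.
D# is not a diatonic chord root with this quality in E major, but it lies a perfect fifth above G# (iii), so the chord functions as an applied dominant of iii.
With C# in the bass the chord is in third inversion, so the figured bass is 42.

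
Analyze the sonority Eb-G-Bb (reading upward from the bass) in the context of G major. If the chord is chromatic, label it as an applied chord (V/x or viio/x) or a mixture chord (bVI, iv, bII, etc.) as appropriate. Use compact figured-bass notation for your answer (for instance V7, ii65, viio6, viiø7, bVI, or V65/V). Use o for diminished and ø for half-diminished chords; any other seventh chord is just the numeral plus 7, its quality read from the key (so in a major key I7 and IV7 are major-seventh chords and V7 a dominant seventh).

Stacked in thirds the chord is Eb-G-Bb: a major triad on Eb.
Eb is the lowered sixth degree of G major (diatonic 6 would be E). This is a major triad on the lowered sixth degree, borrowed from the parallel minor.

bVI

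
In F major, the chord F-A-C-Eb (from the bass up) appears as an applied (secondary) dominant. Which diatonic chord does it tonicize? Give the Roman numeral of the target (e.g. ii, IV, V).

The chord is a dominant seventh chord on F.
A dominant resolves down a perfect fifth: F → Bb. In F major, Bb is scale degree 4, i.e. IV.

IV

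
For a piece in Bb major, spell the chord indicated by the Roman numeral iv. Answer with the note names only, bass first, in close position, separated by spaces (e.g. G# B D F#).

Eb Gb Bb

Scale degree 4 in Bb major is Eb; here the chord built on it is altered to a minor triad. iv is the minor subdominant, borrowed from the parallel minor.
So the chord is Eb-Gb-Bb.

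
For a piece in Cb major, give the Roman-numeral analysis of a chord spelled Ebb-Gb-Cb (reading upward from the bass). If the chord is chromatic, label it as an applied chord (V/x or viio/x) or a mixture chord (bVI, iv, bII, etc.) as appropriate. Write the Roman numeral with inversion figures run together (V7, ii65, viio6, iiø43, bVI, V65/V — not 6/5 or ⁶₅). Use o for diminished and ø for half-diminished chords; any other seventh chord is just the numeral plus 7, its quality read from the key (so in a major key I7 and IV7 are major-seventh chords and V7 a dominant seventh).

The pitches Cb-Ebb-Gb form a minor triad rooted on Cb.
Cb is the first degree of Cb major. This is the minor tonic, borrowed from the parallel minor.
With Ebb in the bass the chord is in first inversion, so the figured bass is 6.

i6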